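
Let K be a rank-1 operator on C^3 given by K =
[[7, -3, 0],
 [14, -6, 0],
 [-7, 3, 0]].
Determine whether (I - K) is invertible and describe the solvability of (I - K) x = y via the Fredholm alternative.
(I - K) is singular (det(I - K) = 0, i.e. 1 ∈ sigma(K)). (I - K) x = y is solvable iff y ⊥ ker((I - K)^*) = span{(7, -3, 0)}, i.e. iff 7y_1 - 3y_2 = 0. When solvable, the solutions are x = y + c·(1, 2, -1), c arbitrary (ker(I - K) = span{(1, 2, -1)}, dimension 1).

K has rank 1, so it is an outer product K = u v^T: every row of K is a multiple of one row vector. Reading off the entries, u = (1, 2, -1) and v = (7, -3, 0) (row i of K equals u_i·v^T). A rank-one matrix u v^T satisfies K u = u (v·u) and kills the (2)-dimensional subspace v^⊥, so its characteristic polynomial is lambda^2 (lambda - v·u) with v·u = tr K = 1. Hence the eigenvalues of I - K are 1 (multiplicity 2) and 1 - (1) = 0, so det(I - K) = 0. (Direct check: I - K =
[[-6, 3, 0],
 [-14, 7, 0],
 [7, -3, 1]]
has determinant 0.) So 1 is an eigenvalue of K and (I - K) is not invertible. The finite-dimensional Fredholm alternative says: either (I - K) is invertible, or ker(I - K) ≠ {0} and then range(I - K) = ker((I - K)^*)^⊥, with dim ker(I - K) = dim ker((I - K)^*). We are in the second case, so we need both kernels. Kernel of I - K: (I - K) u = u - u (v·u) = u - u = 0, so ker(I - K) = span{u} = span{(1, 2, -1)} (it is exactly 1-dimensional because rank(I - K) = 2). Kernel of the adjoint: K is real, so (I - K)^* = I - K^T = I - v u^T, and (I - v u^T) v = v - v (u·v) = 0; hence ker((I - K)^*) = span{v} = span{(7, -3, 0)}. Therefore (I - K) x = y is solvable iff <y, v> = 0, i.e. iff 7y_1 - 3y_2 = 0. When this holds, K y = u (v·y) = 0, so (I - K) y = y and x = y is a particular solution; the full solution set is the line x = y + c·u = y + c·(1, 2, -1), c ∈ C.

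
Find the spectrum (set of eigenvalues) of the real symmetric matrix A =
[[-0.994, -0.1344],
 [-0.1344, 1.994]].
sigma(A) ≈ {-1, 2}

A is real symmetric, so its spectrum consists of real eigenvalues. Expanding the characteristic polynomial of the displayed matrix gives
  det(λ I - A) = p(λ) = λ^2 + (-1)λ + (-2).
Solving p(λ) = 0 yields eigenvalues ≈ -1, 2. (A is shown rounded to 4 decimals, so these recover the underlying integer eigenvalues to within that precision.)
Verification: the trace of A = 1 equals the sum of eigenvalues 1, and det(A) ≈ -2.0001 matches the eigenvalue product -2.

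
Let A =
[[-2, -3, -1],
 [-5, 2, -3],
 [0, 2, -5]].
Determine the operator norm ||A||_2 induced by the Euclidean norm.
||A||_2 ≈ 7.3235 (= sqrt(largest eigenvalue of A^T A))

||A||_2 = sigma_max(A) = sqrt(lambda_max(A^T A)). Form the symmetric matrix M = A^T A =
[[29, -4, 17],
 [-4, 17, -13],
 [17, -13, 35]].
Its characteristic polynomial (trace, sum of principal 2x2 minors, determinant of M give the coefficients) is
  p(λ) = det(λ I - M) = λ^3 - 81λ^2 + 1629λ - 8649.
No integer candidate from the rational root theorem (±divisors of 8649) is a root, so the roots are irrational. The cubic discriminant is Δ = 256024800 > 0, so there are three distinct real roots. p(8) = -289 and p(9) = 180 have opposite signs, so a root lies in (8, 9); Newton's method refines it to λ ≈ 8.5876. p(18) = 261 and p(19) = -80 have opposite signs, so a root lies in (18, 19); Newton's method refines it to λ ≈ 18.7782. p(53) = -964 and p(54) = 585 have opposite signs, so a root lies in (53, 54); Newton's method refines it to λ ≈ 53.6343. Check (Vieta): the three roots sum to 81, matching tr M = 81.
So the eigenvalues of A^T A are ≈ 8.5876, 18.7782, 53.6343 (all ≥ 0, as they must be for A^T A). The largest is λ_max ≈ 53.6343, hence ||A||_2 = sqrt(λ_max) ≈ 7.3235.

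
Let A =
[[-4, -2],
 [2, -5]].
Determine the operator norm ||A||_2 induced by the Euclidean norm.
||A||_2 = sqrt((49 + sqrt(97))/2) ≈ 5.4244 (= sqrt(largest eigenvalue of A^T A))

||A||_2 = sigma_max(A) = sqrt(lambda_max(A^T A)). Form the symmetric matrix M = A^T A =
[[20, -2],
 [-2, 29]].
Its characteristic polynomial (trace, determinant of M give the coefficients) is
  p(λ) = det(λ I - M) = λ^2 - 49λ + 576.
For λ^2 - 49λ + 576 the discriminant is 97. It is nonnegative but not a perfect square, so the roots are real and irrational: λ = (49 ± sqrt(97))/2 ≈ 29.4244, 19.5756.
So the eigenvalues of A^T A are ≈ 19.5756, 29.4244 (all ≥ 0, as they must be for A^T A). The largest is λ_max = (49 + sqrt(97))/2 ≈ 29.4244, hence ||A||_2 = sqrt(λ_max) = sqrt((49 + sqrt(97))/2) ≈ 5.4244.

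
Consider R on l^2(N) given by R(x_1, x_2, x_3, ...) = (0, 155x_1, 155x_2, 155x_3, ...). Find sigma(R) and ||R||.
sigma(R) = closed disk {z in C : |z| ≤ 155}; ||R|| = 155

Note R = 155·U where U is the unit right shift (U x)_k = x_{k-1} (with x_0 := 0); so ||R|| = 155||U|| and sigma(R) = 155·sigma(U). ||R x||^2 = sum_{k≥1} |155x_k|^2 = 24025||x||^2, so ||R|| = 155 and sigma(R) ⊂ {|z| ≤ 155}. For any |lambda| < 155, the equation (R - lambda I) x = 0 forces x_1 = 0, then 155x_k = lambda x_{k+1} ⇒ x = 0, so R has no eigenvalues. But (R - lambda I) is not surjective for |lambda| < 155: solving (R - lambda I) x = e_1 would require x_n proportional to (lambda/155)^(-n), which is not in l^2. So every |lambda| < 155 lies in the residual spectrum. The boundary |lambda| = 155 is in the approximate point spectrum (the spectrum is closed). Hence sigma(R) is the closed disk of radius 155.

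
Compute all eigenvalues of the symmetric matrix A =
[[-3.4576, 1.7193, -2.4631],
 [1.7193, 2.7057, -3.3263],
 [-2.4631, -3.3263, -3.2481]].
sigma(A) ≈ {-6, -3, 5}

A is real symmetric, so its spectrum consists of real eigenvalues. Expanding the characteristic polynomial of the displayed matrix gives
  det(λ I - A) = p(λ) = λ^3 + (4)λ^2 + (-27)λ + (-90.0013).
Solving p(λ) = 0 yields eigenvalues ≈ -6, -3, 5. (A is shown rounded to 4 decimals, so these recover the underlying integer eigenvalues to within that precision.)
Verification: the trace of A = -4 equals the sum of eigenvalues -4, and det(A) ≈ 90.0013 matches the eigenvalue product 90.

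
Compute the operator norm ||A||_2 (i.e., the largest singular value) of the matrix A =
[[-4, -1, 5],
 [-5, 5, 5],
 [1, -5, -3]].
||A||_2 ≈ 11.1759 (= sqrt(largest eigenvalue of A^T A))

||A||_2 = sigma_max(A) = sqrt(lambda_max(A^T A)). Form the symmetric matrix M = A^T A =
[[42, -26, -48],
 [-26, 51, 35],
 [-48, 35, 59]].
Its characteristic polynomial (trace, sum of principal 2x2 minors, determinant of M give the coefficients) is
  p(λ) = det(λ I - M) = λ^3 - 152λ^2 + 3424λ - 4900.
No integer candidate from the rational root theorem (±divisors of 4900) is a root, so the roots are irrational. The cubic discriminant is Δ = 86721091408 > 0, so there are three distinct real roots. p(1) = -1627 and p(2) = 1348 have opposite signs, so a root lies in (1, 2); Newton's method refines it to λ ≈ 1.5346. p(25) = 1325 and p(26) = -1052 have opposite signs, so a root lies in (25, 26); Newton's method refines it to λ ≈ 25.5652. p(124) = -10852 and p(125) = 1225 have opposite signs, so a root lies in (124, 125); Newton's method refines it to λ ≈ 124.9002. Check (Vieta): the three roots sum to 152, matching tr M = 152.
So the eigenvalues of A^T A are ≈ 1.5346, 25.5652, 124.9002 (all ≥ 0, as they must be for A^T A). The largest is λ_max ≈ 124.9002, hence ||A||_2 = sqrt(λ_max) ≈ 11.1759.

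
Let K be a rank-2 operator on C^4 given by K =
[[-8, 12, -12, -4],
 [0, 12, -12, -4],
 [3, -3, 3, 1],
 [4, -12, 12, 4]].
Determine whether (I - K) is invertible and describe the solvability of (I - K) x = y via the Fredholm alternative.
(I - K) is invertible (det(I - K) = -110 ≠ 0), so for every y in C^4 the equation (I - K) x = y has a unique solution.

K has rank 2 and factors as K = U V^T = u1 v1^T + u2 v2^T with u1 = (-3, -1, 1, 2), v1 = (3, -3, 3, 1), u2 = (1, 3, 0, -2), v2 = (1, 3, -3, -1) (multiplying out reproduces the displayed K). The nonzero eigenvalues of U V^T coincide with those of the 2 x 2 matrix G = V^T U = [[v1·u1, v1·u2], [v2·u1, v2·u2]] = [[-1, -8], [-11, 12]], and by the Sylvester determinant identity det(I_4 - U V^T) = det(I_2 - V^T U) = det([[2, 8], [11, -11]]) = (2)(-11) - (8)(11) = -110. (Direct check: I - K =
[[9, -12, 12, 4],
 [0, -11, 12, 4],
 [-3, 3, -2, -1],
 [-4, 12, -12, -3]]
has determinant -110.) The finite-dimensional Fredholm alternative says: either (I - K) is invertible, or ker(I - K) ≠ {0} and then range(I - K) = ker((I - K)^*)^⊥, with dim ker(I - K) = dim ker((I - K)^*). Since det(I - K) ≠ 0, 1 is not an eigenvalue of K and ker(I - K) = {0}, so we are in the first case: for every y there is a unique x = (I - K)^(-1) y. (Explicitly, by the Woodbury identity, (I - U V^T)^(-1) = I + U (I_2 - G)^(-1) V^T.)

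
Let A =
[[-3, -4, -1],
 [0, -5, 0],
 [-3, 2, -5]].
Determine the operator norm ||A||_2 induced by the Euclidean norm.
||A||_2 ≈ 6.8397 (= sqrt(largest eigenvalue of A^T A))

||A||_2 = sigma_max(A) = sqrt(lambda_max(A^T A)). Form the symmetric matrix M = A^T A =
[[18, 6, 18],
 [6, 45, -6],
 [18, -6, 26]].
Its characteristic polynomial (trace, sum of principal 2x2 minors, determinant of M give the coefficients) is
  p(λ) = det(λ I - M) = λ^3 - 89λ^2 + 2052λ - 3600.
No integer candidate from the rational root theorem (±divisors of 3600) is a root, so the roots are irrational. The cubic discriminant is Δ = 124348752 > 0, so there are three distinct real roots. p(1) = -1636 and p(2) = 156 have opposite signs, so a root lies in (1, 2); Newton's method refines it to λ ≈ 1.9091. p(40) = 80 and p(41) = -156 have opposite signs, so a root lies in (40, 41); Newton's method refines it to λ ≈ 40.3097. p(46) = -196 and p(47) = 66 have opposite signs, so a root lies in (46, 47); Newton's method refines it to λ ≈ 46.7812. Check (Vieta): the three roots sum to 89, matching tr M = 89.
So the eigenvalues of A^T A are ≈ 1.9091, 40.3097, 46.7812 (all ≥ 0, as they must be for A^T A). The largest is λ_max ≈ 46.7812, hence ||A||_2 = sqrt(λ_max) ≈ 6.8397.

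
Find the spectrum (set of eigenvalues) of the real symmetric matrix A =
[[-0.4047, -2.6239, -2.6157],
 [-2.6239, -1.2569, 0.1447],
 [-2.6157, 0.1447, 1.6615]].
sigma(A) ≈ {-4, 0, 4}

A is real symmetric, so its spectrum consists of real eigenvalues. Expanding the characteristic polynomial of the displayed matrix gives
  det(λ I - A) = p(λ) = λ^3 + (0)λ^2 + (-16)λ + (0).
Solving p(λ) = 0 yields eigenvalues ≈ -4, 0, 4. (A is shown rounded to 4 decimals, so these recover the underlying integer eigenvalues to within that precision.)
Verification: the trace of A = 0 equals the sum of eigenvalues 0, and det(A) ≈ 0.0003 matches the eigenvalue product 0.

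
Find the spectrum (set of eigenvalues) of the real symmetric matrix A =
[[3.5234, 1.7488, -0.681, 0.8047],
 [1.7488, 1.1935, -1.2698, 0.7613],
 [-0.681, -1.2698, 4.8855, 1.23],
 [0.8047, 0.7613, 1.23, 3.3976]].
sigma(A) ≈ {0, 2, 5, 6}

A is real symmetric, so its spectrum consists of real eigenvalues. Expanding the characteristic polynomial of the displayed matrix gives
  det(λ I - A) = p(λ) = λ^4 + (-13)λ^3 + (52)λ^2 + (-60.0017)λ + (0.0028).
Solving p(λ) = 0 yields eigenvalues ≈ 0, 2, 5, 6. (A is shown rounded to 4 decimals, so these recover the underlying integer eigenvalues to within that precision.)
Verification: the trace of A = 13 equals the sum of eigenvalues 13, and det(A) ≈ 0.0028 matches the eigenvalue product 0.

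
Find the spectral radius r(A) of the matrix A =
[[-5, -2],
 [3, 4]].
r(A) = (1 + sqrt(57))/2 ≈ 4.2749

The eigenvalues of A are the roots of its characteristic polynomial. With M = A (coefficients from the trace and determinant):
  p(λ) = det(λ I - M) = λ^2 + λ - 14.
For λ^2 + λ - 14 the discriminant is 57. It is nonnegative but not a perfect square, so the roots are real and irrational: λ = (-1 ± sqrt(57))/2 ≈ 3.2749, -4.2749.
Thus the eigenvalues (to 4 decimals) are 3.2749 (modulus 3.2749); -4.2749 (modulus 4.2749). The spectral radius is the largest modulus: r(A) = (1 + sqrt(57))/2 ≈ 4.2749. (Cross-check: r(A) ≤ ||A||_2 ≈ 7.0772; equality holds whenever A is normal, though it can also hold for some non-normal A.)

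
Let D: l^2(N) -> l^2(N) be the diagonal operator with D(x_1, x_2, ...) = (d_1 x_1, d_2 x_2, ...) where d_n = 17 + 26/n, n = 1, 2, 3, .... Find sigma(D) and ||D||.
sigma(D) = {17 + 26/n : n ≥ 1} ∪ {17}; ||D|| = 43

A bounded diagonal operator on l^2 with diagonal entries d_n has spectrum equal to the closure of {d_n : n ≥ 1}: every d_n is an eigenvalue (with eigenvector e_n), so {d_n} ⊂ sigma(D); the spectrum is closed, so its closure is too; and for lambda not in the closure, (D - lambda I) has bounded inverse (the diagonal entries 1/(d_n - lambda) are bounded). For our sequence d_n = 17 + 26/n, n = 1, 2, 3, ...:
  - {d_n} = {17 + 26/n : n ≥ 1}; the only limit point is 17
  - closure = {17 + 26/n : n ≥ 1} ∪ {17}
For the norm: a diagonal operator has ||D|| = sup_n |d_n|. Here d_n = 17 + 26/n is positive and decreasing, so sup_n |d_n| = d_1 = 17 + 26 = 43. So ||D|| = 43.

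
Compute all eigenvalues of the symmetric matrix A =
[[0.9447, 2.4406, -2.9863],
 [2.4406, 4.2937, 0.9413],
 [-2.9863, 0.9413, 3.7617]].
sigma(A) ≈ {-2, 5, 6}

A is real symmetric, so its spectrum consists of real eigenvalues. Expanding the characteristic polynomial of the displayed matrix gives
  det(λ I - A) = p(λ) = λ^3 + (-9)λ^2 + (8)λ + (59.9975).
Solving p(λ) = 0 yields eigenvalues ≈ -2, 5, 6. (A is shown rounded to 4 decimals, so these recover the underlying integer eigenvalues to within that precision.)
Verification: the trace of A = 9 equals the sum of eigenvalues 9, and det(A) ≈ -59.9975 matches the eigenvalue product -60.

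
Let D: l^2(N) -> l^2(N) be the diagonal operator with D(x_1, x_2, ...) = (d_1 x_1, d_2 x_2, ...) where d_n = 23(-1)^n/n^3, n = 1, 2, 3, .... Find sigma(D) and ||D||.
sigma(D) = {23(-1)^n/n^3 : n ≥ 1} ∪ {0}; ||D|| = 23

A bounded diagonal operator on l^2 with diagonal entries d_n has spectrum equal to the closure of {d_n : n ≥ 1}: every d_n is an eigenvalue (with eigenvector e_n), so {d_n} ⊂ sigma(D); the spectrum is closed, so its closure is too; and for lambda not in the closure, (D - lambda I) has bounded inverse (the diagonal entries 1/(d_n - lambda) are bounded). For our sequence d_n = 23(-1)^n/n^3, n = 1, 2, 3, ...:
  - {d_n} = {23(-1)^n/n^3 : n ≥ 1}; the only limit point is 0
  - closure = {23(-1)^n/n^3 : n ≥ 1} ∪ {0}
For the norm: a diagonal operator has ||D|| = sup_n |d_n|. Here |d_n| = 23/n^3 is decreasing, so sup_n |d_n| = |d_1| = 23. So ||D|| = 23.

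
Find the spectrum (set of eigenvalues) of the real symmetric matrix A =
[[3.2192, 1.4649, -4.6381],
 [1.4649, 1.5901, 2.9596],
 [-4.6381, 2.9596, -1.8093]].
sigma(A) ≈ {-6, 3, 6}

A is real symmetric, so its spectrum consists of real eigenvalues. Expanding the characteristic polynomial of the displayed matrix gives
  det(λ I - A) = p(λ) = λ^3 + (-3)λ^2 + (-36)λ + (108).
Solving p(λ) = 0 yields eigenvalues ≈ -6, 3, 6. (A is shown rounded to 4 decimals, so these recover the underlying integer eigenvalues to within that precision.)
Verification: the trace of A = 3 equals the sum of eigenvalues 3, and det(A) ≈ -107.9999 matches the eigenvalue product -108.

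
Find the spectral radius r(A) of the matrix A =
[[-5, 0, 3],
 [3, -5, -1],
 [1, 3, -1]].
r(A) ≈ 5.9683

The eigenvalues of A are the roots of its characteristic polynomial. With M = A (coefficients from the trace, the sum of principal 2x2 minors, and det A):
  p(λ) = det(λ I - M) = λ^3 + 11λ^2 + 35λ - 2.
No integer candidate from the rational root theorem (±divisors of 2) is a root, so the roots are irrational. The cubic discriminant is Δ = -26595 < 0, so there is one real root and a complex-conjugate pair. p(0) = -2 and p(1) = 45 have opposite signs, so a root lies in (0, 1); Newton's method refines it to λ ≈ 0.0561. Dividing out (λ - (0.0561)) leaves approximately λ^2 + 11.0561λ + 35.6208. For λ^2 + 11.0561λ + 35.6208 the discriminant is -20.2447. It is negative, so the remaining roots are the complex-conjugate pair λ ≈ -5.5281 ± 2.2497i. Their product equals the constant term, so |λ|^2 ≈ 35.6208 and |λ| ≈ 5.9683.
Thus the eigenvalues (to 4 decimals) are 0.0561 (modulus 0.0561); -5.5281 ± 2.2497i (modulus 5.9683). The spectral radius is the largest modulus: r(A) ≈ 5.9683. (Cross-check: r(A) ≤ ||A||_2 ≈ 7.2562; equality holds whenever A is normal, though it can also hold for some non-normal A.)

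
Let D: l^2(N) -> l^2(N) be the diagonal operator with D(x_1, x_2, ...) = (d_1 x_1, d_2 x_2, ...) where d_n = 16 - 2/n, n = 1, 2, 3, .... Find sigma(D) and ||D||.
sigma(D) = {16 - 2/n : n ≥ 1} ∪ {16}; ||D|| = 16

A bounded diagonal operator on l^2 with diagonal entries d_n has spectrum equal to the closure of {d_n : n ≥ 1}: every d_n is an eigenvalue (with eigenvector e_n), so {d_n} ⊂ sigma(D); the spectrum is closed, so its closure is too; and for lambda not in the closure, (D - lambda I) has bounded inverse (the diagonal entries 1/(d_n - lambda) are bounded). For our sequence d_n = 16 - 2/n, n = 1, 2, 3, ...:
  - {d_n} = {16 - 2/n : n ≥ 1}; the only limit point is 16
  - closure = {16 - 2/n : n ≥ 1} ∪ {16}
For the norm: a diagonal operator has ||D|| = sup_n |d_n|. Here d_n = 16 - 2/n increases monotonically from d_1 = 14 toward 16, with all terms in [14, 16); so sup_n |d_n| = 16 (the supremum is the limit, not attained). So ||D|| = 16.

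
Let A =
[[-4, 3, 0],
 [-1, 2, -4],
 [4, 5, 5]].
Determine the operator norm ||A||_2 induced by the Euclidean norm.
||A||_2 ≈ 8.3854 (= sqrt(largest eigenvalue of A^T A))

||A||_2 = sigma_max(A) = sqrt(lambda_max(A^T A)). Form the symmetric matrix M = A^T A =
[[33, 6, 24],
 [6, 38, 17],
 [24, 17, 41]].
Its characteristic polynomial (trace, sum of principal 2x2 minors, determinant of M give the coefficients) is
  p(λ) = det(λ I - M) = λ^3 - 112λ^2 + 3264λ - 23409.
No integer candidate from the rational root theorem (±divisors of 23409) is a root, so the roots are irrational. The cubic discriminant is Δ = 2234438469 > 0, so there are three distinct real roots. p(10) = -969 and p(11) = 274 have opposite signs, so a root lies in (10, 11); Newton's method refines it to λ ≈ 10.7681. p(30) = 711 and p(31) = -66 have opposite signs, so a root lies in (30, 31); Newton's method refines it to λ ≈ 30.917. p(70) = -729 and p(71) = 1654 have opposite signs, so a root lies in (70, 71); Newton's method refines it to λ ≈ 70.3149. Check (Vieta): the three roots sum to 112, matching tr M = 112.
So the eigenvalues of A^T A are ≈ 10.7681, 30.917, 70.3149 (all ≥ 0, as they must be for A^T A). The largest is λ_max ≈ 70.3149, hence ||A||_2 = sqrt(λ_max) ≈ 8.3854.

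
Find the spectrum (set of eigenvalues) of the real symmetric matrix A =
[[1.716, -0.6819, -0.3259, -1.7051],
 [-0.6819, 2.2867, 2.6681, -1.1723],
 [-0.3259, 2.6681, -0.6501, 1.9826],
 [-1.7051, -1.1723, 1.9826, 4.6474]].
sigma(A) ≈ {-3, 1, 4, 6}

A is real symmetric, so its spectrum consists of real eigenvalues. Expanding the characteristic polynomial of the displayed matrix gives
  det(λ I - A) = p(λ) = λ^4 + (-8)λ^3 + (1)λ^2 + (77.9983)λ + (-72.0014).
Solving p(λ) = 0 yields eigenvalues ≈ -3, 1, 4, 6. (A is shown rounded to 4 decimals, so these recover the underlying integer eigenvalues to within that precision.)
Verification: the trace of A = 8 equals the sum of eigenvalues 8, and det(A) ≈ -72.0014 matches the eigenvalue product -72.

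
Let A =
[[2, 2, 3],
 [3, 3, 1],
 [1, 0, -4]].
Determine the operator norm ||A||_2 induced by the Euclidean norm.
||A||_2 ≈ 6.0188 (= sqrt(largest eigenvalue of A^T A))

||A||_2 = sigma_max(A) = sqrt(lambda_max(A^T A)). Form the symmetric matrix M = A^T A =
[[14, 13, 5],
 [13, 13, 9],
 [5, 9, 26]].
Its characteristic polynomial (trace, sum of principal 2x2 minors, determinant of M give the coefficients) is
  p(λ) = det(λ I - M) = λ^3 - 53λ^2 + 609λ - 49.
No integer candidate from the rational root theorem (±divisors of 49) is a root, so the roots are irrational. The cubic discriminant is Δ = 137562208 > 0, so there are three distinct real roots. p(0) = -49 and p(1) = 508 have opposite signs, so a root lies in (0, 1); Newton's method refines it to λ ≈ 0.081. p(16) = 223 and p(17) = -100 have opposite signs, so a root lies in (16, 17); Newton's method refines it to λ ≈ 16.6926. p(36) = -157 and p(37) = 580 have opposite signs, so a root lies in (36, 37); Newton's method refines it to λ ≈ 36.2264. Check (Vieta): the three roots sum to 53, matching tr M = 53.
So the eigenvalues of A^T A are ≈ 0.081, 16.6926, 36.2264 (all ≥ 0, as they must be for A^T A). The largest is λ_max ≈ 36.2264, hence ||A||_2 = sqrt(λ_max) ≈ 6.0188.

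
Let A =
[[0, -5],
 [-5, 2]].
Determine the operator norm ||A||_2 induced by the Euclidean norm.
||A||_2 = sqrt((54 + sqrt(416))/2) ≈ 6.099 (= sqrt(largest eigenvalue of A^T A))

||A||_2 = sigma_max(A) = sqrt(lambda_max(A^T A)). Form the symmetric matrix M = A^T A =
[[25, -10],
 [-10, 29]].
Its characteristic polynomial (trace, determinant of M give the coefficients) is
  p(λ) = det(λ I - M) = λ^2 - 54λ + 625.
For λ^2 - 54λ + 625 the discriminant is 416. It is nonnegative but not a perfect square, so the roots are real and irrational: λ = (54 ± sqrt(416))/2 ≈ 37.198, 16.802.
So the eigenvalues of A^T A are ≈ 16.802, 37.198 (all ≥ 0, as they must be for A^T A). The largest is λ_max = (54 + sqrt(416))/2 ≈ 37.198, hence ||A||_2 = sqrt(λ_max) = sqrt((54 + sqrt(416))/2) ≈ 6.099.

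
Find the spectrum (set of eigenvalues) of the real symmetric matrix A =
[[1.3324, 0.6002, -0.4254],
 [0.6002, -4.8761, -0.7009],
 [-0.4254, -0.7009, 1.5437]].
sigma(A) ≈ {-5, 1, 2}

A is real symmetric, so its spectrum consists of real eigenvalues. Expanding the characteristic polynomial of the displayed matrix gives
  det(λ I - A) = p(λ) = λ^3 + (2)λ^2 + (-13)λ + (10).
Solving p(λ) = 0 yields eigenvalues ≈ -5, 1, 2. (A is shown rounded to 4 decimals, so these recover the underlying integer eigenvalues to within that precision.)
Verification: the trace of A = -2 equals the sum of eigenvalues -2, and det(A) ≈ -9.9996 matches the eigenvalue product -10.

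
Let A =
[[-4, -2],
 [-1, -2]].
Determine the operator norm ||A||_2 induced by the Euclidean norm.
||A||_2 = sqrt((25 + sqrt(481))/2) ≈ 4.8442 (= sqrt(largest eigenvalue of A^T A))

||A||_2 = sigma_max(A) = sqrt(lambda_max(A^T A)). Form the symmetric matrix M = A^T A =
[[17, 10],
 [10, 8]].
Its characteristic polynomial (trace, determinant of M give the coefficients) is
  p(λ) = det(λ I - M) = λ^2 - 25λ + 36.
For λ^2 - 25λ + 36 the discriminant is 481. It is nonnegative but not a perfect square, so the roots are real and irrational: λ = (25 ± sqrt(481))/2 ≈ 23.4659, 1.5341.
So the eigenvalues of A^T A are ≈ 1.5341, 23.4659 (all ≥ 0, as they must be for A^T A). The largest is λ_max = (25 + sqrt(481))/2 ≈ 23.4659, hence ||A||_2 = sqrt(λ_max) = sqrt((25 + sqrt(481))/2) ≈ 4.8442.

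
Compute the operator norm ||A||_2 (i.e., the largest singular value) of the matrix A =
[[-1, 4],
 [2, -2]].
||A||_2 = sqrt((25 + sqrt(481))/2) ≈ 4.8442 (= sqrt(largest eigenvalue of A^T A))

||A||_2 = sigma_max(A) = sqrt(lambda_max(A^T A)). Form the symmetric matrix M = A^T A =
[[5, -8],
 [-8, 20]].
Its characteristic polynomial (trace, determinant of M give the coefficients) is
  p(λ) = det(λ I - M) = λ^2 - 25λ + 36.
For λ^2 - 25λ + 36 the discriminant is 481. It is nonnegative but not a perfect square, so the roots are real and irrational: λ = (25 ± sqrt(481))/2 ≈ 23.4659, 1.5341.
So the eigenvalues of A^T A are ≈ 1.5341, 23.4659 (all ≥ 0, as they must be for A^T A). The largest is λ_max = (25 + sqrt(481))/2 ≈ 23.4659, hence ||A||_2 = sqrt(λ_max) = sqrt((25 + sqrt(481))/2) ≈ 4.8442.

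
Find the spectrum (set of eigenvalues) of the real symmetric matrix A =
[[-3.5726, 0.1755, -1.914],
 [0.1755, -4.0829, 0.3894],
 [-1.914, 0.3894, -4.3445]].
sigma(A) ≈ {-6, -4, -2}

A is real symmetric, so its spectrum consists of real eigenvalues. Expanding the characteristic polynomial of the displayed matrix gives
  det(λ I - A) = p(λ) = λ^3 + (12)λ^2 + (44)λ + (48).
Solving p(λ) = 0 yields eigenvalues ≈ -6, -4, -2. (A is shown rounded to 4 decimals, so these recover the underlying integer eigenvalues to within that precision.)
Verification: the trace of A = -12 equals the sum of eigenvalues -12, and det(A) ≈ -48.0001 matches the eigenvalue product -48.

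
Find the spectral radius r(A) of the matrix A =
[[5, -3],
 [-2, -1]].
r(A) = (4 + sqrt(60))/2 ≈ 5.873

The eigenvalues of A are the roots of its characteristic polynomial. With M = A (coefficients from the trace and determinant):
  p(λ) = det(λ I - M) = λ^2 - 4λ - 11.
For λ^2 - 4λ - 11 the discriminant is 60. It is nonnegative but not a perfect square, so the roots are real and irrational: λ = (4 ± sqrt(60))/2 ≈ 5.873, -1.873.
Thus the eigenvalues (to 4 decimals) are 5.873 (modulus 5.873); -1.873 (modulus 1.873). The spectral radius is the largest modulus: r(A) = (4 + sqrt(60))/2 ≈ 5.873. (Cross-check: r(A) ≤ ||A||_2 ≈ 5.9667; equality holds whenever A is normal, though it can also hold for some non-normal A.)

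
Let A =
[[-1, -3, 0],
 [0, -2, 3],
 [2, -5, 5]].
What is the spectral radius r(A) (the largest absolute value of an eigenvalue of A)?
r(A) ≈ 3.286

The eigenvalues of A are the roots of its characteristic polynomial. With M = A (coefficients from the trace, the sum of principal 2x2 minors, and det A):
  p(λ) = det(λ I - M) = λ^3 - 2λ^2 + 2λ + 23.
No integer candidate from the rational root theorem (±divisors of 23) is a root, so the roots are irrational. The cubic discriminant is Δ = -15219 < 0, so there is one real root and a complex-conjugate pair. p(-3) = -28 and p(-2) = 3 have opposite signs, so a root lies in (-3, -2); Newton's method refines it to λ ≈ -2.1301. Dividing out (λ - (-2.1301)) leaves approximately λ^2 - 4.1301λ + 10.7976. For λ^2 - 4.1301λ + 10.7976 the discriminant is -26.1325. It is negative, so the remaining roots are the complex-conjugate pair λ ≈ 2.0651 ± 2.556i. Their product equals the constant term, so |λ|^2 ≈ 10.7976 and |λ| ≈ 3.286.
Thus the eigenvalues (to 4 decimals) are -2.1301 (modulus 2.1301); 2.0651 ± 2.556i (modulus 3.286). The spectral radius is the largest modulus: r(A) ≈ 3.286. (Cross-check: r(A) ≤ ||A||_2 ≈ 8.3239; equality holds whenever A is normal, though it can also hold for some non-normal A.)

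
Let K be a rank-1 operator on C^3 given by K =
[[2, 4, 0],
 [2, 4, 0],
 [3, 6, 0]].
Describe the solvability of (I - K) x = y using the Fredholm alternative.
(I - K) is invertible (det(I - K) = -5 ≠ 0), so for every y in C^3 the equation (I - K) x = y has a unique solution.

K has rank 1, so it is an outer product K = u v^T: every row of K is a multiple of one row vector. Reading off the entries, u = (2, 2, 3) and v = (1, 2, 0) (row i of K equals u_i·v^T). A rank-one matrix u v^T satisfies K u = u (v·u) and kills the (2)-dimensional subspace v^⊥, so its characteristic polynomial is lambda^2 (lambda - v·u) with v·u = tr K = 6. Hence the eigenvalues of I - K are 1 (multiplicity 2) and 1 - (6) = -5, so det(I - K) = -5. (Direct check: I - K =
[[-1, -4, 0],
 [-2, -3, 0],
 [-3, -6, 1]]
has determinant -5.) The finite-dimensional Fredholm alternative says: either (I - K) is invertible, or ker(I - K) ≠ {0} and then range(I - K) = ker((I - K)^*)^⊥, with dim ker(I - K) = dim ker((I - K)^*). Since det(I - K) ≠ 0, 1 is not an eigenvalue of K and ker(I - K) = {0}, so we are in the first case: for every y there is a unique x = (I - K)^(-1) y. Explicitly, by the Sherman–Morrison formula, (I - u v^T)^(-1) = I + u v^T/(1 - v·u), i.e. (I - K)^(-1) = I + K/(-5).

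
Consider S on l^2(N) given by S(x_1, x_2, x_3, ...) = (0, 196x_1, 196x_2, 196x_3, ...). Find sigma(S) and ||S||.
sigma(S) = closed disk {z in C : |z| ≤ 196}; ||S|| = 196

Note S = 196·U where U is the unit right shift (U x)_k = x_{k-1} (with x_0 := 0); so ||S|| = 196||U|| and sigma(S) = 196·sigma(U). ||S x||^2 = sum_{k≥1} |196x_k|^2 = 38416||x||^2, so ||S|| = 196 and sigma(S) ⊂ {|z| ≤ 196}. For any |lambda| < 196, the equation (S - lambda I) x = 0 forces x_1 = 0, then 196x_k = lambda x_{k+1} ⇒ x = 0, so S has no eigenvalues. But (S - lambda I) is not surjective for |lambda| < 196: solving (S - lambda I) x = e_1 would require x_n proportional to (lambda/196)^(-n), which is not in l^2. So every |lambda| < 196 lies in the residual spectrum. The boundary |lambda| = 196 is in the approximate point spectrum (the spectrum is closed). Hence sigma(S) is the closed disk of radius 196.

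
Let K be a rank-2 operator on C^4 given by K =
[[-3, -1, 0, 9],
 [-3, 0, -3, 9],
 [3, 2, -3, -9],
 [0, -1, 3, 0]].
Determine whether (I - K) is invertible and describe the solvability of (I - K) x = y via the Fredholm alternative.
(I - K) is invertible (det(I - K) = 55 ≠ 0), so for every y in C^4 the equation (I - K) x = y has a unique solution.

K has rank 2 and factors as K = U V^T = u1 v1^T + u2 v2^T with u1 = (-2, -3, 1, 1), v1 = (1, 0, 1, -3), u2 = (-1, 0, 2, -1), v2 = (1, 1, -2, -3) (multiplying out reproduces the displayed K). The nonzero eigenvalues of U V^T coincide with those of the 2 x 2 matrix G = V^T U = [[v1·u1, v1·u2], [v2·u1, v2·u2]] = [[-4, 4], [-10, -2]], and by the Sylvester determinant identity det(I_4 - U V^T) = det(I_2 - V^T U) = det([[5, -4], [10, 3]]) = (5)(3) - (-4)(10) = 55. (Direct check: I - K =
[[4, 1, 0, -9],
 [3, 1, 3, -9],
 [-3, -2, 4, 9],
 [0, 1, -3, 1]]
has determinant 55.) The finite-dimensional Fredholm alternative says: either (I - K) is invertible, or ker(I - K) ≠ {0} and then range(I - K) = ker((I - K)^*)^⊥, with dim ker(I - K) = dim ker((I - K)^*). Since det(I - K) ≠ 0, 1 is not an eigenvalue of K and ker(I - K) = {0}, so we are in the first case: for every y there is a unique x = (I - K)^(-1) y. (Explicitly, by the Woodbury identity, (I - U V^T)^(-1) = I + U (I_2 - G)^(-1) V^T.)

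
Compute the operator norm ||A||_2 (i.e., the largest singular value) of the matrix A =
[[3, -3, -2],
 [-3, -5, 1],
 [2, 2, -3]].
||A||_2 ≈ 6.8575 (= sqrt(largest eigenvalue of A^T A))

||A||_2 = sigma_max(A) = sqrt(lambda_max(A^T A)). Form the symmetric matrix M = A^T A =
[[22, 10, -15],
 [10, 38, -5],
 [-15, -5, 14]].
Its characteristic polynomial (trace, sum of principal 2x2 minors, determinant of M give the coefficients) is
  p(λ) = det(λ I - M) = λ^3 - 74λ^2 + 1326λ - 2704.
No integer candidate from the rational root theorem (±divisors of 2704) is a root, so the roots are irrational. The cubic discriminant is Δ = 497998384 > 0, so there are three distinct real roots. p(2) = -340 and p(3) = 635 have opposite signs, so a root lies in (2, 3); Newton's method refines it to λ ≈ 2.3335. p(24) = 320 and p(25) = -179 have opposite signs, so a root lies in (24, 25); Newton's method refines it to λ ≈ 24.6414. p(47) = -25 and p(48) = 1040 have opposite signs, so a root lies in (47, 48); Newton's method refines it to λ ≈ 47.025. Check (Vieta): the three roots sum to 74, matching tr M = 74.
So the eigenvalues of A^T A are ≈ 2.3335, 24.6414, 47.025 (all ≥ 0, as they must be for A^T A). The largest is λ_max ≈ 47.025, hence ||A||_2 = sqrt(λ_max) ≈ 6.8575.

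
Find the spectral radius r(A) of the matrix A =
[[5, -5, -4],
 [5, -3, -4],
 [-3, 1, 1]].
r(A) ≈ 3.1763

The eigenvalues of A are the roots of its characteristic polynomial. With M = A (coefficients from the trace, the sum of principal 2x2 minors, and det A):
  p(λ) = det(λ I - M) = λ^3 - 3λ^2 + 4λ + 14.
No integer candidate from the rational root theorem (±divisors of 14) is a root, so the roots are irrational. The cubic discriminant is Δ = -6916 < 0, so there is one real root and a complex-conjugate pair. p(-2) = -14 and p(-1) = 6 have opposite signs, so a root lies in (-2, -1); Newton's method refines it to λ ≈ -1.3877. Dividing out (λ - (-1.3877)) leaves approximately λ^2 - 4.3877λ + 10.0887. For λ^2 - 4.3877λ + 10.0887 the discriminant is -21.1031. It is negative, so the remaining roots are the complex-conjugate pair λ ≈ 2.1938 ± 2.2969i. Their product equals the constant term, so |λ|^2 ≈ 10.0887 and |λ| ≈ 3.1763.
Thus the eigenvalues (to 4 decimals) are -1.3877 (modulus 1.3877); 2.1938 ± 2.2969i (modulus 3.1763). The spectral radius is the largest modulus: r(A) ≈ 3.1763. (Cross-check: r(A) ≤ ||A||_2 ≈ 11.1331; equality holds whenever A is normal, though it can also hold for some non-normal A.)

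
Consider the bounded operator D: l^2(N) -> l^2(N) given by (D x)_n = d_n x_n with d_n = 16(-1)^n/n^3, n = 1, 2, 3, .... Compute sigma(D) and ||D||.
sigma(D) = {16(-1)^n/n^3 : n ≥ 1} ∪ {0}; ||D|| = 16

A bounded diagonal operator on l^2 with diagonal entries d_n has spectrum equal to the closure of {d_n : n ≥ 1}: every d_n is an eigenvalue (with eigenvector e_n), so {d_n} ⊂ sigma(D); the spectrum is closed, so its closure is too; and for lambda not in the closure, (D - lambda I) has bounded inverse (the diagonal entries 1/(d_n - lambda) are bounded). For our sequence d_n = 16(-1)^n/n^3, n = 1, 2, 3, ...:
  - {d_n} = {16(-1)^n/n^3 : n ≥ 1}; the only limit point is 0
  - closure = {16(-1)^n/n^3 : n ≥ 1} ∪ {0}
For the norm: a diagonal operator has ||D|| = sup_n |d_n|. Here |d_n| = 16/n^3 is decreasing, so sup_n |d_n| = |d_1| = 16. So ||D|| = 16.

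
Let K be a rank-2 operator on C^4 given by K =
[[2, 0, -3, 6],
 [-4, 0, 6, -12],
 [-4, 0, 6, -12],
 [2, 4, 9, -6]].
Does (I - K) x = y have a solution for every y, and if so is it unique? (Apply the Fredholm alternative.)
(I - K) is invertible (det(I - K) = 95 ≠ 0), so for every y in C^4 the equation (I - K) x = y has a unique solution.

K has rank 2 and factors as K = U V^T = u1 v1^T + u2 v2^T with u1 = (1, -2, -2, -3), v1 = (0, -1, -3, 3), u2 = (1, -2, -2, 1), v2 = (2, 1, 0, 3) (multiplying out reproduces the displayed K). The nonzero eigenvalues of U V^T coincide with those of the 2 x 2 matrix G = V^T U = [[v1·u1, v1·u2], [v2·u1, v2·u2]] = [[-1, 11], [-9, 3]], and by the Sylvester determinant identity det(I_4 - U V^T) = det(I_2 - V^T U) = det([[2, -11], [9, -2]]) = (2)(-2) - (-11)(9) = 95. (Direct check: I - K =
[[-1, 0, 3, -6],
 [4, 1, -6, 12],
 [4, 0, -5, 12],
 [-2, -4, -9, 7]]
has determinant 95.) The finite-dimensional Fredholm alternative says: either (I - K) is invertible, or ker(I - K) ≠ {0} and then range(I - K) = ker((I - K)^*)^⊥, with dim ker(I - K) = dim ker((I - K)^*). Since det(I - K) ≠ 0, 1 is not an eigenvalue of K and ker(I - K) = {0}, so we are in the first case: for every y there is a unique x = (I - K)^(-1) y. (Explicitly, by the Woodbury identity, (I - U V^T)^(-1) = I + U (I_2 - G)^(-1) V^T.)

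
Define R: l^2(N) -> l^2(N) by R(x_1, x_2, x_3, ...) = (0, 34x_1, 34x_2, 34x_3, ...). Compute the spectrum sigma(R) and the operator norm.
sigma(R) = closed disk {z in C : |z| ≤ 34}; ||R|| = 34

Note R = 34·U where U is the unit right shift (U x)_k = x_{k-1} (with x_0 := 0); so ||R|| = 34||U|| and sigma(R) = 34·sigma(U). ||R x||^2 = sum_{k≥1} |34x_k|^2 = 1156||x||^2, so ||R|| = 34 and sigma(R) ⊂ {|z| ≤ 34}. For any |lambda| < 34, the equation (R - lambda I) x = 0 forces x_1 = 0, then 34x_k = lambda x_{k+1} ⇒ x = 0, so R has no eigenvalues. But (R - lambda I) is not surjective for |lambda| < 34: solving (R - lambda I) x = e_1 would require x_n proportional to (lambda/34)^(-n), which is not in l^2. So every |lambda| < 34 lies in the residual spectrum. The boundary |lambda| = 34 is in the approximate point spectrum (the spectrum is closed). Hence sigma(R) is the closed disk of radius 34.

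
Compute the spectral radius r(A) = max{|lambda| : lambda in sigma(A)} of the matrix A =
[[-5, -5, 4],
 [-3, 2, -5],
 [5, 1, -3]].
r(A) ≈ 7.9532

The eigenvalues of A are the roots of its characteristic polynomial. With M = A (coefficients from the trace, the sum of principal 2x2 minors, and det A):
  p(λ) = det(λ I - M) = λ^3 + 6λ^2 - 31λ - 123.
No integer candidate from the rational root theorem (±divisors of 123) is a root, so the roots are irrational. The cubic discriminant is Δ = 263353 > 0, so there are three distinct real roots. p(-8) = -3 and p(-7) = 45 have opposite signs, so a root lies in (-8, -7); Newton's method refines it to λ ≈ -7.9532. p(-4) = 33 and p(-3) = -3 have opposite signs, so a root lies in (-4, -3); Newton's method refines it to λ ≈ -3.0754. p(5) = -3 and p(6) = 123 have opposite signs, so a root lies in (5, 6); Newton's method refines it to λ ≈ 5.0287. Check (Vieta): the three roots sum to -6, matching tr M = -6.
Thus the eigenvalues (to 4 decimals) are -7.9532 (modulus 7.9532); -3.0754 (modulus 3.0754); 5.0287 (modulus 5.0287). The spectral radius is the largest modulus: r(A) ≈ 7.9532. (Cross-check: r(A) ≤ ||A||_2 ≈ 9.9144; equality holds whenever A is normal, though it can also hold for some non-normal A.)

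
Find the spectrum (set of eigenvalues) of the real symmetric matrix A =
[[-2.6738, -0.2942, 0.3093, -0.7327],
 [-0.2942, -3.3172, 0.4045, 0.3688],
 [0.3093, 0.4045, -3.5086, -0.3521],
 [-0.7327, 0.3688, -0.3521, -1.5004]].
sigma(A) ≈ {-4, -3, -1} (-3 with multiplicity 2)

A is real symmetric, so its spectrum consists of real eigenvalues. Expanding the characteristic polynomial of the displayed matrix gives
  det(λ I - A) = p(λ) = λ^4 + (11)λ^3 + (43)λ^2 + (69)λ + (36).
Solving p(λ) = 0 yields eigenvalues ≈ -4, -3, -3, -1. (A is shown rounded to 4 decimals, so these recover the underlying integer eigenvalues to within that precision.)
Verification: the trace of A = -11 equals the sum of eigenvalues -11, and det(A) ≈ 36.0009 matches the eigenvalue product 36.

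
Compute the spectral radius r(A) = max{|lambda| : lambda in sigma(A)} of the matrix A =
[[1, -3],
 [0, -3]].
r(A) = 3

The eigenvalues of A are the roots of its characteristic polynomial. With M = A (coefficients from the trace and determinant):
  p(λ) = det(λ I - M) = λ^2 + 2λ - 3.
For λ^2 + 2λ - 3 the discriminant is 16. It is a perfect square (4^2), so the roots are rational: λ = (-2 ± 4)/2 = 1, -3.
Thus the eigenvalues (to 4 decimals) are 1 (modulus 1); -3 (modulus 3). The spectral radius is the largest modulus: r(A) = 3. (Cross-check: r(A) ≤ ||A||_2 ≈ 4.3028; equality holds whenever A is normal, though it can also hold for some non-normal A.)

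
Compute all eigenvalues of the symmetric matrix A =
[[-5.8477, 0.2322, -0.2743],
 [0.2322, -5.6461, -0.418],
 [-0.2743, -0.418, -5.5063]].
sigma(A) ≈ {-6, -5} (-6 with multiplicity 2)

A is real symmetric, so its spectrum consists of real eigenvalues. Expanding the characteristic polynomial of the displayed matrix gives
  det(λ I - A) = p(λ) = λ^3 + (17)λ^2 + (96.0011)λ + (180.0032).
Solving p(λ) = 0 yields eigenvalues ≈ -6, -6, -5. (A is shown rounded to 4 decimals, so these recover the underlying integer eigenvalues to within that precision.)
Verification: the trace of A = -17 equals the sum of eigenvalues -17, and det(A) ≈ -180.0032 matches the eigenvalue product -180.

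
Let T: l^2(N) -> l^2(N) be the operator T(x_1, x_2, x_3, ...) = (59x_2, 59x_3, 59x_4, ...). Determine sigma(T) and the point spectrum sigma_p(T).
sigma(T) = closed disk {z in C : |z| ≤ 59}; sigma_p(T) = open disk {z in C : |z| < 59}

Note T = 59·V where V is the unit left shift (V x)_k = x_{k+1}; so sigma(T) = 59·sigma(V) and ||T|| = 59||V||. ||T x||^2 = 3481sum_{k≥2} |x_k|^2 ≤ 3481||x||^2, with equality on {x : x_1 = 0}, so ||T|| = 59. For any lambda with |lambda| < 59, set r = lambda/59 (|r| < 1); the vector x = (1, r, r^2, ...) is in l^2 and satisfies T x = 59(r, r^2, ...) = lambda x, so lambda is an eigenvalue. On the boundary |lambda| = 59 the geometric series diverges, so no l^2 eigenvector exists, but these lambda lie in the approximate point spectrum. Hence sigma(T) is the closed disk of radius 59 and sigma_p(T) is the open disk.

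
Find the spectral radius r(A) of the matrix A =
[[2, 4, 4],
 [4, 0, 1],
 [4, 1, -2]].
r(A) ≈ 6.7918

The eigenvalues of A are the roots of its characteristic polynomial. With M = A (coefficients from the trace, the sum of principal 2x2 minors, and det A):
  p(λ) = det(λ I - M) = λ^3 - 37λ - 62.
No integer candidate from the rational root theorem (±divisors of 62) is a root, so the roots are irrational. The cubic discriminant is Δ = 98824 > 0, so there are three distinct real roots. p(-5) = -2 and p(-4) = 22 have opposite signs, so a root lies in (-5, -4); Newton's method refines it to λ ≈ -4.9462. p(-2) = 4 and p(-1) = -26 have opposite signs, so a root lies in (-2, -1); Newton's method refines it to λ ≈ -1.8456. p(6) = -68 and p(7) = 22 have opposite signs, so a root lies in (6, 7); Newton's method refines it to λ ≈ 6.7918. Check (Vieta): the three roots sum to 0, matching tr M = 0.
Thus the eigenvalues (to 4 decimals) are -4.9462 (modulus 4.9462); -1.8456 (modulus 1.8456); 6.7918 (modulus 6.7918). The spectral radius is the largest modulus: r(A) ≈ 6.7918. (Cross-check: r(A) ≤ ||A||_2 ≈ 6.7918; equality holds whenever A is normal, though it can also hold for some non-normal A.)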